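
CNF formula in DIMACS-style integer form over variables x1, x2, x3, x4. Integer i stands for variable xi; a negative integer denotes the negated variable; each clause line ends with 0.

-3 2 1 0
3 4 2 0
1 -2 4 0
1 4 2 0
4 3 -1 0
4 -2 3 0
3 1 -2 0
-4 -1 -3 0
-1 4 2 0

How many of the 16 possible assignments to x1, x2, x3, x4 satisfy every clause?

Satisfying assignments:
  x1=F x2=F x3=F x4=T
  x1=F x2=T x3=T x4=T
  x1=T x2=F x3=F x4=T
  x1=T x2=T x3=F x4=T
  x1=T x2=T x3=T x4=F
That's 5 in total.

5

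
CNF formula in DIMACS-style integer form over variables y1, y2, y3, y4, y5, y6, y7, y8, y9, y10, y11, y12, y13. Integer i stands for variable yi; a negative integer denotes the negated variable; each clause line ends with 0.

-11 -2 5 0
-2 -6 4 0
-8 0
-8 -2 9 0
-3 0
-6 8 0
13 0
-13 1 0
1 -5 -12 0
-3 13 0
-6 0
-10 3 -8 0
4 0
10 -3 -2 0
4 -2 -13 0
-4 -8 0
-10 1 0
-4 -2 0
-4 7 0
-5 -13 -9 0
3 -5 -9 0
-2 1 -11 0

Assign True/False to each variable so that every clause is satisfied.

Unit propagation: (NOT y8) forces y8 = False.
(NOT y3) is a unit clause, so y3 = False.
The clause (NOT y6) is unit: y6 must be False.
The clause (y13) is unit: y13 must be True.
(y1) is a unit clause, so y1 = True.
Unit propagation: (y4) forces y4 = True.
(NOT y2) is a unit clause, so y2 = False.
The clause (y7) is unit: y7 must be True.
Pure literal: y5 appears only negated; assign y5 = False.
y9 occurs only negated in the remaining clauses — set y9 = False.
y10, y11, y12 are now unconstrained; take y10 = True, y11 = False, y12 = True.

y1=True, y2=False, y3=False, y4=True, y5=False, y6=False, y7=True, y8=False, y9=False, y10=True, y11=False, y12=True, y13=True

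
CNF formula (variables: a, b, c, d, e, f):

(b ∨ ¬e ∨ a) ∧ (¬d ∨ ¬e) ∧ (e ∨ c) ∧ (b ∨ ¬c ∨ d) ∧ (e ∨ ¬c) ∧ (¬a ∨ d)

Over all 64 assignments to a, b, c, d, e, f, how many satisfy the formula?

The models are:
  a=F b=T c=F d=F e=T f=F
  a=F b=T c=F d=F e=T f=T
  a=F b=T c=T d=F e=T f=F
  a=F b=T c=T d=F e=T f=T
Count: 4.

4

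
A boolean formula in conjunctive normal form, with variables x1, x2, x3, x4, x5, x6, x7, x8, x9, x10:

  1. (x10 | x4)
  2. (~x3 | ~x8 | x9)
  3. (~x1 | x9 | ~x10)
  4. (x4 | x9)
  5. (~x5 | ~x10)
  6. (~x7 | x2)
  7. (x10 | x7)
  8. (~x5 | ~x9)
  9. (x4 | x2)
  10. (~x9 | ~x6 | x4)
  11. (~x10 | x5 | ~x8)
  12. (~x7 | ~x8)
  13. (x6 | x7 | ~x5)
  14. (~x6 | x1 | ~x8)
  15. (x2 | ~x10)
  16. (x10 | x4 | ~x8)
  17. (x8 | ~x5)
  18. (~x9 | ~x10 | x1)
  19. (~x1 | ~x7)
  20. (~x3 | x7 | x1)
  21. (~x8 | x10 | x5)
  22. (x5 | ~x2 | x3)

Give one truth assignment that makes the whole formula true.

x1=F, x2=T, x3=T, x4=T, x5=F, x6=F, x7=T, x8=F, x9=F, x10=T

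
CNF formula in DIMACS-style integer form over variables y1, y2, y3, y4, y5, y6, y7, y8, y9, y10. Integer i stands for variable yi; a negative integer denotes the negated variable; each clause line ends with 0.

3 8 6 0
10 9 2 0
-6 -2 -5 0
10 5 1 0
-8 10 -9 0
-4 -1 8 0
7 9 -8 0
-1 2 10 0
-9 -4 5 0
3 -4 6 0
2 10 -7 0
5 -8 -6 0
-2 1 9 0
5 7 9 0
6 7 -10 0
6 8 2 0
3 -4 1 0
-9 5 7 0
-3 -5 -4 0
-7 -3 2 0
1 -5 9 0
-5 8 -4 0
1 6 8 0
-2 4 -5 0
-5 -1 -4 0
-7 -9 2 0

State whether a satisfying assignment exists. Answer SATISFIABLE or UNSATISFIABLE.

Try y1 = True.
Set y2 = True and propagate.
The remaining clauses are satisfied by y3 = False, y4 = False, y5 = False, y6 = False, y7 = True, y8 = True, y9 = True, y10 = True.
So y1=True, y2=True, y3=False, y4=False, y5=False, y6=False, y7=True, y8=True, y9=True, y10=True is a satisfying assignment.

SATISFIABLE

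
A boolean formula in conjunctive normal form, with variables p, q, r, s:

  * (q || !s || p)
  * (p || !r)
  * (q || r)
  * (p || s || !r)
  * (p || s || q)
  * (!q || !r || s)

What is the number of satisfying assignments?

7

Satisfying assignments:
  p=0 q=1 r=0 s=0
  p=0 q=1 r=0 s=1
  p=1 q=0 r=1 s=0
  p=1 q=0 r=1 s=1
  p=1 q=1 r=0 s=0
  p=1 q=1 r=0 s=1
  p=1 q=1 r=1 s=1
That's 7 in total.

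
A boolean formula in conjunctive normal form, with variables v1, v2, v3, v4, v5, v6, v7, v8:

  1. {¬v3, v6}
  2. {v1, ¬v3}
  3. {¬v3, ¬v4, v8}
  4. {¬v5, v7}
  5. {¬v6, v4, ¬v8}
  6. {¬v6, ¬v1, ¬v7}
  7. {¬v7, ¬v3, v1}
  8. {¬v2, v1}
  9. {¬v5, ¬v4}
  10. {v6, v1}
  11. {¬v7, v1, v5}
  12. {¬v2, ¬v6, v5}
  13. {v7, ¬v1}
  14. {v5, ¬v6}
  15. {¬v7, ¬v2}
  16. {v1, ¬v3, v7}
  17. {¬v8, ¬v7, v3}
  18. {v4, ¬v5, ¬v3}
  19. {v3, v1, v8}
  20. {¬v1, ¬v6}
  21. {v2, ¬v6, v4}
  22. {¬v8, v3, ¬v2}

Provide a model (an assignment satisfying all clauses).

v1=T, v2=F, v3=F, v4=F, v5=T, v6=F, v7=T, v8=F

Check each clause:
  1. {¬v3, v6} — ¬v3 is true.
  2. {v1, ¬v3} — v1 is true.
  3. {v8, ¬v4, ¬v3} — ¬v4 is true.
  4. {¬v5, v7} — v7 is true.
  5. {v4, ¬v8, ¬v6} — ¬v8 is true.
  6. {¬v7, ¬v6, ¬v1} — ¬v6 is true.
  7. {¬v3, v1, ¬v7} — v1 is true.
  8. {¬v2, v1} — v1 is true.
  9. {¬v4, ¬v5} — ¬v4 is true.
  10. {v6, v1} — v1 is true.
  11. {v5, v1, ¬v7} — v5 is true.
  12. {¬v6, ¬v2, v5} — ¬v6 is true.
  13. {¬v1, v7} — v7 is true.
  14. {v5, ¬v6} — ¬v6 is true.
  15. {¬v7, ¬v2} — ¬v2 is true.
  16. {v1, ¬v3, v7} — v1 is true.
  17. {¬v7, ¬v8, v3} — ¬v8 is true.
  18. {¬v3, ¬v5, v4} — ¬v3 is true.
  19. {v8, v1, v3} — v1 is true.
  20. {¬v1, ¬v6} — ¬v6 is true.
  21. {v4, ¬v6, v2} — ¬v6 is true.
  22. {¬v2, v3, ¬v8} — ¬v8 is true.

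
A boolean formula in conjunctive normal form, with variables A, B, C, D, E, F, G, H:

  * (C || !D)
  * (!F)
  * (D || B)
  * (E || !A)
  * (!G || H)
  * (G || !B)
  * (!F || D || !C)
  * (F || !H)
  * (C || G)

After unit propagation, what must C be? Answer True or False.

True

Unit clause (!F) sets F = False.
(!H || F): since F = False, the clause reduces to (!H). H = False.
In (H || !G), H is now false; !G must hold, so G = False.
(!B || G): since G = False, the clause reduces to (!B). B = False.
In (B || D), B is now false; D must hold, so D = True.
(!D || C): since D = True, the clause reduces to (C). C = True.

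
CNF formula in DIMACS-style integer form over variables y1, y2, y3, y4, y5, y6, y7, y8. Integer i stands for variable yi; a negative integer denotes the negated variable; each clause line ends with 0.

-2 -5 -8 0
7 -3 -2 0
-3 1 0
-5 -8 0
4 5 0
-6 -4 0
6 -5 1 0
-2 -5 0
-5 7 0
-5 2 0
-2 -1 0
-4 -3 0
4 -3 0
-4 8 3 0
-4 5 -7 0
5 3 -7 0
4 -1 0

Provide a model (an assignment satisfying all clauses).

y1=False, y2=True, y3=False, y4=True, y5=False, y6=False, y7=False, y8=True

Set y1 = False and propagate.
  then y3 is forced to False.
The remaining clauses are satisfied by y2 = True, y4 = True, y5 = False, y6 = False, y7 = False, y8 = True.
Every clause has at least one true literal under this assignment.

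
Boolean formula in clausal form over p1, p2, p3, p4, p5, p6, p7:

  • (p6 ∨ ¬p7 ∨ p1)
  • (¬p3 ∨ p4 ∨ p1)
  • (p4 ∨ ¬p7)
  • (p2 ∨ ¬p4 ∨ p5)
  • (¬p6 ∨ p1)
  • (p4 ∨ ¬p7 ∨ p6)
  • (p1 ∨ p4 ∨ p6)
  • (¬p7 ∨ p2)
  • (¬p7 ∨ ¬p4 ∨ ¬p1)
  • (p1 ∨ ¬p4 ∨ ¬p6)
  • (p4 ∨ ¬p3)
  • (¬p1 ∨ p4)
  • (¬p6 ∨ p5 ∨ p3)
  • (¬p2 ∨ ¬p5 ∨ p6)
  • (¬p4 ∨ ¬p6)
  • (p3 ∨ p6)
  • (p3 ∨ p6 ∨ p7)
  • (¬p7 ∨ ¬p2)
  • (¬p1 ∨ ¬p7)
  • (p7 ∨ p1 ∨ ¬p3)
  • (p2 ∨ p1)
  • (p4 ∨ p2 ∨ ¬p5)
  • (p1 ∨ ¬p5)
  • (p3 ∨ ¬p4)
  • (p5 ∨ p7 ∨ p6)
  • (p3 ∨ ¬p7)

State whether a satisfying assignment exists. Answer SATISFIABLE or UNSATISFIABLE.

Try p1 = True.
  then p4 is forced to True.
  then p7 is forced to False.
  then p6 is forced to False.
  then p3 is forced to True.
  then p5 is forced to True.
  then p2 is forced to False.
Every clause has at least one true literal under this assignment.
So p1 = 1, p2 = 0, p3 = 1, p4 = 1, p5 = 1, p6 = 0, p7 = 0 is a satisfying assignment.

SATISFIABLE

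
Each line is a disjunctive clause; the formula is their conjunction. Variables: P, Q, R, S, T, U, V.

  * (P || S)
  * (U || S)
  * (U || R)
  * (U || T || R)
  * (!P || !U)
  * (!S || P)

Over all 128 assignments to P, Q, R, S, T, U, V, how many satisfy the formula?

Split on U, then P.
  U=T, P=T: a clause becomes empty — 0.
  U=T, P=F: a clause becomes empty — 0.
  U=F, P=T: forces R=T; S=T; Q, T, V free → 2^3 = 8.
  U=F, P=F: a clause becomes empty — 0.
Total: 0 + 0 + 8 + 0 = 8.

8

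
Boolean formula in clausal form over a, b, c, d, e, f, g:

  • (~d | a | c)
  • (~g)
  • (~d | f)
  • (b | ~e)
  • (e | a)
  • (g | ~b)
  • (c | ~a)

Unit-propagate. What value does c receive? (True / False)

True

Unit clause (~g) sets g = False.
(~b | g): since g = False, the clause reduces to (~b). b = False.
From (~e | b) and b = False: e = False.
(e | a) with e = False leaves only a, so a = True.
(~a | c) with a = True leaves only c, so c = True.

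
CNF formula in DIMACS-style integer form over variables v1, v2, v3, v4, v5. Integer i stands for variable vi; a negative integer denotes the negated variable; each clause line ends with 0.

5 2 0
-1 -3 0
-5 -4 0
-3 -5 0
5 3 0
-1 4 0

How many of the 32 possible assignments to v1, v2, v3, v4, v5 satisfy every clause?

4

Satisfying assignments:
  v1=0 v2=0 v3=0 v4=0 v5=1
  v1=0 v2=1 v3=0 v4=0 v5=1
  v1=0 v2=1 v3=1 v4=0 v5=0
  v1=0 v2=1 v3=1 v4=1 v5=0
That's 4 in total.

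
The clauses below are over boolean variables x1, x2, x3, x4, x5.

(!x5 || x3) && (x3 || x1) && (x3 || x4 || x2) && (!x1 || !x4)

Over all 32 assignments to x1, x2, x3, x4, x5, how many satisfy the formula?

13

Case analysis on x3 and x1:
  x3=T, x1=T: remaining (x2,x4,x5) ∈ {(F,F,F); (F,F,T); (T,F,F); (T,F,T)} — 4.
  x3=T, x1=F: x2, x4, x5 free → 2^3 = 8.
  x3=F, x1=T: remaining (x2,x4,x5) ∈ {(T,F,F)} — 1.
  x3=F, x1=F: a clause becomes empty — 0.
Total: 4 + 8 + 1 + 0 = 13.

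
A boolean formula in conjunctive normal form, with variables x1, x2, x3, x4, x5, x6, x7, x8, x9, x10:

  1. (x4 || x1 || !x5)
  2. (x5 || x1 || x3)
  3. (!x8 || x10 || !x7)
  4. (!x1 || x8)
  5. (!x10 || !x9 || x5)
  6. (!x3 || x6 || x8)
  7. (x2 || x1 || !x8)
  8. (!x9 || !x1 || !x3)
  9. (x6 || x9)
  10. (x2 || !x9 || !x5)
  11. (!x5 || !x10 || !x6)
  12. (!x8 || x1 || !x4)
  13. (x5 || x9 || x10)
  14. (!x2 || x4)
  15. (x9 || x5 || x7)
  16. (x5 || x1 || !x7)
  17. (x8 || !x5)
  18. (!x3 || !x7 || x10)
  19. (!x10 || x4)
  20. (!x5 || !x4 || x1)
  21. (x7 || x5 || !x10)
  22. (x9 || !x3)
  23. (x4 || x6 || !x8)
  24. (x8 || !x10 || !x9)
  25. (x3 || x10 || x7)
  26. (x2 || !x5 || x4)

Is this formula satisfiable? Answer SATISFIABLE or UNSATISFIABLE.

SATISFIABLE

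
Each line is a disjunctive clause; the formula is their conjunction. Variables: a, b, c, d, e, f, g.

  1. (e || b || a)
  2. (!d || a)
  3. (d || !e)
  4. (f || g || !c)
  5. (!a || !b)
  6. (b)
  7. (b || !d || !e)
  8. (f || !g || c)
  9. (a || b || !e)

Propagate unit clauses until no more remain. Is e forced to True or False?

False

(b) is a unit clause: b = True.
(!b || !a) with b = True leaves only !a, so a = False.
In (a || !d), a is now false; !d must hold, so d = False.
(!e || d) with d = False leaves only !e, so e = False.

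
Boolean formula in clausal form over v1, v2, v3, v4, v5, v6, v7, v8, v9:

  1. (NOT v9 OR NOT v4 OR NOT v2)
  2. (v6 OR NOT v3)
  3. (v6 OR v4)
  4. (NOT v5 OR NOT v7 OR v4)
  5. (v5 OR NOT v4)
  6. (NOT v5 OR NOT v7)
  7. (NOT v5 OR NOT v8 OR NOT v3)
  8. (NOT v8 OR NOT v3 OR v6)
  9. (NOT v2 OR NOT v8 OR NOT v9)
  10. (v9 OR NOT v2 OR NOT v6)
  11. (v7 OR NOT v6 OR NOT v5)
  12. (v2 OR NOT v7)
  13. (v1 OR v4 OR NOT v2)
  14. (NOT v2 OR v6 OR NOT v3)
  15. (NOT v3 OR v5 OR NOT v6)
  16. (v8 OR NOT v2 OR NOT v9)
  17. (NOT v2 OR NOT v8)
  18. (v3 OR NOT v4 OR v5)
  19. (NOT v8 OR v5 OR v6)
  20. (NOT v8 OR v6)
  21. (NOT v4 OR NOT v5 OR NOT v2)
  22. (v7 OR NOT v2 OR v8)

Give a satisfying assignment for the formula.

v1 = F, v2 = F, v3 = F, v4 = T, v5 = T, v6 = F, v7 = F, v8 = F, v9 = F

Try v1 = False.
Set v2 = False and propagate.
  then v7 is forced to False.
Branch on v3: take v3 = False.
For the remaining variables, v4 = True, v5 = True, v6 = False, v8 = False, v9 = False works.
Every clause has at least one true literal under this assignment.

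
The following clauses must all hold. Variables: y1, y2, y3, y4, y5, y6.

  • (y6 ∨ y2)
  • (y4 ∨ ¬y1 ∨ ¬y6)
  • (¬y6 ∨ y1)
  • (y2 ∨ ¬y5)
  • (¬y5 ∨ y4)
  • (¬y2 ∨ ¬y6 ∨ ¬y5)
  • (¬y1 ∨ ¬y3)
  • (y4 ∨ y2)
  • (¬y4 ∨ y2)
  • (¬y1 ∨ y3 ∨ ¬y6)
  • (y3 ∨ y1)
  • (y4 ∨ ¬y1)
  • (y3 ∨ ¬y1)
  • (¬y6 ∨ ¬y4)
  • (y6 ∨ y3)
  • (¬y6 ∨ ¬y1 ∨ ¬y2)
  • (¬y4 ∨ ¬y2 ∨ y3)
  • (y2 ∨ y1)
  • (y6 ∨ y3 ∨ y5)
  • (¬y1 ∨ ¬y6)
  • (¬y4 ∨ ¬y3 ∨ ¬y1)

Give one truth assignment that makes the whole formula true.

Branch on y1: take y1 = False.
  then y6 is forced to False.
  then y2 is forced to True.
  then y3 is forced to True.
Set y4 = True and propagate.
y5 is now unconstrained; take y5 = False.

y1 = F, y2 = T, y3 = T, y4 = T, y5 = F, y6 = F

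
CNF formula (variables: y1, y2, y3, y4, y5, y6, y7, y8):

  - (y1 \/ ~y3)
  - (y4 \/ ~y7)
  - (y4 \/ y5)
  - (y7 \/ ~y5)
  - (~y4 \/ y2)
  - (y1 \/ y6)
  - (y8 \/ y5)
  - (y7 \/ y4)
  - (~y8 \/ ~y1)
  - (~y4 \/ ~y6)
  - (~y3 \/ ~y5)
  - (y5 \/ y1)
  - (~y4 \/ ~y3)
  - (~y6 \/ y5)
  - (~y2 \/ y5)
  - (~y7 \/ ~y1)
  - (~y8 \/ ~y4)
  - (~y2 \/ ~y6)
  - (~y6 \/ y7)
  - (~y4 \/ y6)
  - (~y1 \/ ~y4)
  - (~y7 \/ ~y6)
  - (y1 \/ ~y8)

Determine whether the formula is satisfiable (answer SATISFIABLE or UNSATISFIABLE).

UNSATISFIABLE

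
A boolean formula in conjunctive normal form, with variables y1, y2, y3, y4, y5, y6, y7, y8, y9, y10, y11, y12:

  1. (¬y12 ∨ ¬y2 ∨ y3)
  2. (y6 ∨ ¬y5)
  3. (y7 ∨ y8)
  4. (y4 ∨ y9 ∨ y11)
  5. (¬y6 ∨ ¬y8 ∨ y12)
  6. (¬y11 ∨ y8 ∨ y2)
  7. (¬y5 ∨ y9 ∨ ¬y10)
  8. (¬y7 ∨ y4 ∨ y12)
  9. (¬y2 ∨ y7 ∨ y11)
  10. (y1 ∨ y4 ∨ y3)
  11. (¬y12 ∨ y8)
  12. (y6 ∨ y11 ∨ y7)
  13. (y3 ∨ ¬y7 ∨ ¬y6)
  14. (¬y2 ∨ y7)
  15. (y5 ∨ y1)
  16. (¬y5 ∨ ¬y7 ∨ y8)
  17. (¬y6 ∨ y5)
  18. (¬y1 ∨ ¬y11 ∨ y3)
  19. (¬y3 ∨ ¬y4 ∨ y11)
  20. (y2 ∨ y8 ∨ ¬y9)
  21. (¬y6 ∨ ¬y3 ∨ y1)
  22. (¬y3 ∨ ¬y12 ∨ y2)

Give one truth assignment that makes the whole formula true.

y1=T, y2=F, y3=T, y4=T, y5=F, y6=F, y7=T, y8=T, y9=T, y10=T, y11=T, y12=F

Set y1 = True and propagate.
The remaining clauses are satisfied by y2 = False, y3 = True, y4 = True, y5 = False, y6 = False, y7 = True, y8 = True, y9 = True, y10 = True, y11 = True, y12 = False.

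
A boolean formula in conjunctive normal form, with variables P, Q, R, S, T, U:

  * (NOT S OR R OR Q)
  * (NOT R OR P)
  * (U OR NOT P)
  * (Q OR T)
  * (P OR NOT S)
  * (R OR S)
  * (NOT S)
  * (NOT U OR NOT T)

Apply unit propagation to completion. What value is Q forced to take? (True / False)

True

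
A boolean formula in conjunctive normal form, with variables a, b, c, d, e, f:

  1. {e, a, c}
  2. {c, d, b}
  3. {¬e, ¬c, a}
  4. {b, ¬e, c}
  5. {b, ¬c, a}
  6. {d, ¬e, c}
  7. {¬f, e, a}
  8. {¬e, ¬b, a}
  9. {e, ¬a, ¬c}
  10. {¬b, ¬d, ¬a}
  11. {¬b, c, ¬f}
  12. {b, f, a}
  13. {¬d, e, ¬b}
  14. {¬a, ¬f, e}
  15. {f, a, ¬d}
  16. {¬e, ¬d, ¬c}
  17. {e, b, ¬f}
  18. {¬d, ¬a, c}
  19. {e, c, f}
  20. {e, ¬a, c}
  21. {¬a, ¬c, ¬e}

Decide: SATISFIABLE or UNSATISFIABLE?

SATISFIABLE

Try a = False.
Try b = True.
  then e is forced to False.
  then c is forced to True.
  then f is forced to False.
  then d is forced to False.
So a=False, b=True, c=True, d=False, e=False, f=False is a satisfying assignment.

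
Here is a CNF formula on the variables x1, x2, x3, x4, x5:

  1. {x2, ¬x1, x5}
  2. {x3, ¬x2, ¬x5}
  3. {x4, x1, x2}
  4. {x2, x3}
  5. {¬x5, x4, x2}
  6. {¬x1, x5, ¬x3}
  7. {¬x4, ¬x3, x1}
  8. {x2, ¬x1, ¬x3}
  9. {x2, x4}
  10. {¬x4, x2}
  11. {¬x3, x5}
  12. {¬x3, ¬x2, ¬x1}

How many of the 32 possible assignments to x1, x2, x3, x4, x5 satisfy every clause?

5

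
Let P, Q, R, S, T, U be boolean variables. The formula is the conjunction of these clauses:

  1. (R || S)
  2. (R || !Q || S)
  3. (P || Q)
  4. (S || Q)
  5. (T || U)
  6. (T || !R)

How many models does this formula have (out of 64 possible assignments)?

Split on Q, then R.
  Q=T, R=T: forces T=T; P, S, U free → 2^3 = 8.
  Q=T, R=F: P free; 3 ways for (S,T,U) × 2^1 = 6.
  Q=F, R=T: remaining (P,S,T,U) ∈ {(T,T,T,F); (T,T,T,T)} — 2.
  Q=F, R=F: remaining (P,S,T,U) ∈ {(T,T,F,T); (T,T,T,F); (T,T,T,T)} — 3.
Total: 8 + 6 + 2 + 3 = 19.

19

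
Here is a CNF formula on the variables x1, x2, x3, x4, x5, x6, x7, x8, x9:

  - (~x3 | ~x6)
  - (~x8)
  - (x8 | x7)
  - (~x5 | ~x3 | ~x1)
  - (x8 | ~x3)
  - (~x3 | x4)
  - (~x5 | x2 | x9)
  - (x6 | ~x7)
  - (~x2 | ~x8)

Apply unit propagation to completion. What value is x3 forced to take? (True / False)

False

Unit clause (~x8) sets x8 = False.
(x7 | x8) with x8 = False leaves only x7, so x7 = True.
(x8 | ~x3): since x8 = False, the clause reduces to (~x3). x3 = False.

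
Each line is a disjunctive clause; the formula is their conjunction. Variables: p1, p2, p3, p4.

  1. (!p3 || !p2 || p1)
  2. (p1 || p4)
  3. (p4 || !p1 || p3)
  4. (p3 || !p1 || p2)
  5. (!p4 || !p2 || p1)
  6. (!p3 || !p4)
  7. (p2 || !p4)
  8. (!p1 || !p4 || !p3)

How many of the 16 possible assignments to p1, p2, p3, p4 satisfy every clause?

Satisfying assignments:
  p1=1 p2=0 p3=1 p4=0
  p1=1 p2=1 p3=0 p4=1
  p1=1 p2=1 p3=1 p4=0
That's 3 in total.

3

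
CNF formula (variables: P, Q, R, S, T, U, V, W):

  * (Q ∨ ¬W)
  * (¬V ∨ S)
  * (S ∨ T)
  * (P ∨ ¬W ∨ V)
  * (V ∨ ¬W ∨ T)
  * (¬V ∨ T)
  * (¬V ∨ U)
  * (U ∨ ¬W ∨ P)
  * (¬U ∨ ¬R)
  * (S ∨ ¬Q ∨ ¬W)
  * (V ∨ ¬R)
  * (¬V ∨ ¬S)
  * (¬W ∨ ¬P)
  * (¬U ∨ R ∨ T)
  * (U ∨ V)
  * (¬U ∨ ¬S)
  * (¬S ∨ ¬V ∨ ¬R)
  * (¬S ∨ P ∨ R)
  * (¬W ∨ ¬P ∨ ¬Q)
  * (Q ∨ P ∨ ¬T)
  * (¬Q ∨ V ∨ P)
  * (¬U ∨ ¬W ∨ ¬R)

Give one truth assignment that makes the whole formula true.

P=T, Q=F, R=F, S=F, T=T, U=T, V=F, W=F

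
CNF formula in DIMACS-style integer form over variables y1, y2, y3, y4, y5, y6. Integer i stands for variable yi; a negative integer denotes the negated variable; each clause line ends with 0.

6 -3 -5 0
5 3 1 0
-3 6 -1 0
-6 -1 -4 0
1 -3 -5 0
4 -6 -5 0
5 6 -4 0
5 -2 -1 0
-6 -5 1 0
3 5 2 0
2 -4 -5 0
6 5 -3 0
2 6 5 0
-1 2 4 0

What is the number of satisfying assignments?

9

Case analysis on y5 and y6:
  y5=1, y6=1: a clause becomes empty — 0.
  y5=1, y6=0: 5 of the 16 assignments to (y1,y2,y3,y4) work.
  y5=0, y6=1: remaining (y1,y2,y3,y4) ∈ {(0,0,1,0); (0,0,1,1); (0,1,1,0); (0,1,1,1)} — 4.
  y5=0, y6=0: a clause becomes empty — 0.
Total: 0 + 5 + 4 + 0 = 9.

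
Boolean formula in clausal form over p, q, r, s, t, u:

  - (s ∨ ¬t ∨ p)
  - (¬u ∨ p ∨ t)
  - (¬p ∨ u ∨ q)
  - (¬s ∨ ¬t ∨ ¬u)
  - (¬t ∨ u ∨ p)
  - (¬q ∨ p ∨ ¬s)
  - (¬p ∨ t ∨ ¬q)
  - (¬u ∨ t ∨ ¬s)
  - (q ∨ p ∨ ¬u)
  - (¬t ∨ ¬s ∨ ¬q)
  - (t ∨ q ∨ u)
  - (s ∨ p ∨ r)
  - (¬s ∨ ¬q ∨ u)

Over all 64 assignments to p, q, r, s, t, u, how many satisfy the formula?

9

Case analysis on p and t:
  p=T, t=T: r free; 3 ways for (q,s,u) × 2^1 = 6.
  p=T, t=F: remaining (q,r,s,u) ∈ {(F,F,F,T); (F,T,F,T)} — 2.
  p=F, t=T: a clause becomes empty — 0.
  p=F, t=F: remaining (q,r,s,u) ∈ {(T,T,F,F)} — 1.
Total: 6 + 2 + 0 + 1 = 9.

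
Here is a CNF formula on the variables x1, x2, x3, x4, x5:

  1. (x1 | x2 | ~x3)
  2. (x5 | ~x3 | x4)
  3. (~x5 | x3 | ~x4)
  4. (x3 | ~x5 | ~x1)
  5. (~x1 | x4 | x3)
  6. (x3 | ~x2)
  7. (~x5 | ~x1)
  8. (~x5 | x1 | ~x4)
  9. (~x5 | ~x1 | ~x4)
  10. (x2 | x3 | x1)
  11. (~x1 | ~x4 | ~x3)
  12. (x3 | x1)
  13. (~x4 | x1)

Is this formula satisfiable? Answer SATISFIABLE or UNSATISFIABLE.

Branch on x1: take x1 = True.
  then x5 is forced to False.
For the remaining variables, x2 = False, x3 = False, x4 = True works.
Every clause has at least one true literal under this assignment.
So x1 = T, x2 = F, x3 = F, x4 = T, x5 = F is a satisfying assignment.

SATISFIABLE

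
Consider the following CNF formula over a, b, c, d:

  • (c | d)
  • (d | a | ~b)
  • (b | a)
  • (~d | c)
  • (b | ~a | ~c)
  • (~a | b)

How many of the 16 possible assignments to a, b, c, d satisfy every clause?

3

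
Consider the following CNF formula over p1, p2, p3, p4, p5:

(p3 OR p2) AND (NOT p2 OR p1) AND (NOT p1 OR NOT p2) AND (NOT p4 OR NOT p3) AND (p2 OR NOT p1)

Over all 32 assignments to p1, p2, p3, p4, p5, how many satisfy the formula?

2

Satisfying assignments:
  p1=F p2=F p3=T p4=F p5=F
  p1=F p2=F p3=T p4=F p5=T
That's 2 in total.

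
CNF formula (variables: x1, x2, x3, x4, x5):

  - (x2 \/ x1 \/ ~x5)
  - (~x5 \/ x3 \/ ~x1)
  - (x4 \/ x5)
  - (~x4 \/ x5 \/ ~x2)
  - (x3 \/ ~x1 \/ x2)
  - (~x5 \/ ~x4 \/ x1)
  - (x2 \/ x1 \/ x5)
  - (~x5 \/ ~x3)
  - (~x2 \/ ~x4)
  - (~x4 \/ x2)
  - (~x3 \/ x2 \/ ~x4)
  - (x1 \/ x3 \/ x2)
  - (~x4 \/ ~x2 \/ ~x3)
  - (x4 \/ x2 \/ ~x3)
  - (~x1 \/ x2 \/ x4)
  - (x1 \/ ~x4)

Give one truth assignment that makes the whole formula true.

x1=F, x2=T, x3=F, x4=F, x5=T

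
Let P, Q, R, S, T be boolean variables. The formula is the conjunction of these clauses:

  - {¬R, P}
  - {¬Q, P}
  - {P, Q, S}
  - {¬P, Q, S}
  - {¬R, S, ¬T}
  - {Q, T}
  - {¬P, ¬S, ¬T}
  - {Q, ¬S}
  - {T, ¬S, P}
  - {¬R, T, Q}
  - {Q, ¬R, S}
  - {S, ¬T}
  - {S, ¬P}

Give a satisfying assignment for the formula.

R occurs only negated in the remaining clauses — set R = False.
Set P = True and propagate.
  then S is forced to True.
  then T is forced to False.
  then Q is forced to True.
Every clause has at least one true literal under this assignment.

P = True  Q = True  R = False  S = True  T = False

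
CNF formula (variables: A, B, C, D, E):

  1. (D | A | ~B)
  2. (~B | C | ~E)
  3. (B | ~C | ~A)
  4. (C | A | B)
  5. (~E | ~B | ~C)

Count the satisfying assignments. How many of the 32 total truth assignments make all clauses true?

14

Case analysis on B and C:
  B=T, C=T: remaining (A,D,E) ∈ {(F,T,F); (T,F,F); (T,T,F)} — 3.
  B=T, C=F: remaining (A,D,E) ∈ {(F,T,F); (T,F,F); (T,T,F)} — 3.
  B=F, C=T: remaining (A,D,E) ∈ {(F,F,F); (F,F,T); (F,T,F); (F,T,T)} — 4.
  B=F, C=F: remaining (A,D,E) ∈ {(T,F,F); (T,F,T); (T,T,F); (T,T,T)} — 4.
Total: 3 + 3 + 4 + 4 = 14.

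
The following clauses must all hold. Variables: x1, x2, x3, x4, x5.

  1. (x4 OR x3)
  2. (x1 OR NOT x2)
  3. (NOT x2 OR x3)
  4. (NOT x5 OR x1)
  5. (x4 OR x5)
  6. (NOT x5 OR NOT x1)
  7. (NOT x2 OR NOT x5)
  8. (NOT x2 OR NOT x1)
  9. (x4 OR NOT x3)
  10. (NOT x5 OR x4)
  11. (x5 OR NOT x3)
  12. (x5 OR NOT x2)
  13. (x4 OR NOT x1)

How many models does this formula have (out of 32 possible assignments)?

2

The models are:
  x1=0 x2=0 x3=0 x4=1 x5=0
  x1=1 x2=0 x3=0 x4=1 x5=0
That's 2 in total.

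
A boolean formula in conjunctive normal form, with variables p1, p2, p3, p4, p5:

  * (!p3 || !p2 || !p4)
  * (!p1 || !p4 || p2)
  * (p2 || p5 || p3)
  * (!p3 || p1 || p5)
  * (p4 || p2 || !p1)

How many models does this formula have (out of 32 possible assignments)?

Split on p2, then p1.
  p2=T, p1=T: p5 free; 3 ways for (p3,p4) × 2^1 = 6.
  p2=T, p1=F: 5 of the 8 assignments to (p3,p4,p5) work.
  p2=F, p1=T: a clause becomes empty — 0.
  p2=F, p1=F: remaining (p3,p4,p5) ∈ {(F,F,T); (F,T,T); (T,F,T); (T,T,T)} — 4.
Total: 6 + 5 + 0 + 4 = 15.

15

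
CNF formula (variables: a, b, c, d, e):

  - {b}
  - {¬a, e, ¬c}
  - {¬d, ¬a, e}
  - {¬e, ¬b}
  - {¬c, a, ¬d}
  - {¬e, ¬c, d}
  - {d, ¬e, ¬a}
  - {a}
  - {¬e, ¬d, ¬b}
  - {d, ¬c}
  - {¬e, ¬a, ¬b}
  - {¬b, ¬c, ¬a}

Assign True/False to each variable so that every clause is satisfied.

a = T, b = T, c = F, d = F, e = F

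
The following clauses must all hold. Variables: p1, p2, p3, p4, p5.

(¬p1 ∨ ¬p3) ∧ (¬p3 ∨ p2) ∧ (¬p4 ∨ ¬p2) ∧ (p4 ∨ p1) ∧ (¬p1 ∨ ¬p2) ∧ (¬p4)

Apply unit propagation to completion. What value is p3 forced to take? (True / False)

False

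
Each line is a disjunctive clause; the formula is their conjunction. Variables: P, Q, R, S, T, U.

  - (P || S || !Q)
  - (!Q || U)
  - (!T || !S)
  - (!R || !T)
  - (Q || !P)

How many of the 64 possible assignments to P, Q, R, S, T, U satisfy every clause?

17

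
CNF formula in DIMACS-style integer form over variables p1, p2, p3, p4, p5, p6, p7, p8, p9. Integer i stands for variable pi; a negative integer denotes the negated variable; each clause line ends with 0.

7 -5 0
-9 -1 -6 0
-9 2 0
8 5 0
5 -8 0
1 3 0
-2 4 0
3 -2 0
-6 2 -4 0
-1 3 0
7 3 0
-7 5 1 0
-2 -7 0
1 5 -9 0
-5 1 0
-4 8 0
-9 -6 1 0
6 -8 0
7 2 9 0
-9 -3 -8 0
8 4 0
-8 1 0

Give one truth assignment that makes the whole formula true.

p1 = T, p2 = F, p3 = T, p4 = F, p5 = T, p6 = T, p7 = T, p8 = T, p9 = F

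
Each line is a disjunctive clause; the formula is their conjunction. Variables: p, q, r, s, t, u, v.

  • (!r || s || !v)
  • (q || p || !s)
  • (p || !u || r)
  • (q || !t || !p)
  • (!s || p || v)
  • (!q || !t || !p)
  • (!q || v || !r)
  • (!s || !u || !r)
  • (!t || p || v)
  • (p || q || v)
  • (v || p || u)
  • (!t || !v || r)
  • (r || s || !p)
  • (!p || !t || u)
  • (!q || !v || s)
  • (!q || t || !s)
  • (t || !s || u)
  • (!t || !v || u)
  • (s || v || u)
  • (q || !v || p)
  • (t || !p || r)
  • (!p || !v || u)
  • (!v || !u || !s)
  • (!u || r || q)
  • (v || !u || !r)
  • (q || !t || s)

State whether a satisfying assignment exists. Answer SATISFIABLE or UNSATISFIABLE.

v = True:
  p = True:
    propagation gives u=True, s=False, r=False; an empty clause results — contradiction.
  p = False:
    propagation gives q=True, s=True, t=True, r=True; an empty clause results — contradiction.
v = False:
  p = True:
    t = True:
      propagation gives q=True; contradiction.
    t = False:
      propagation gives r=True, q=False, u=False; contradiction.
  p = False:
    propagation gives s=False, t=False, q=True, r=False; an empty clause results — contradiction.
Every branch closes, so no satisfying assignment exists.

UNSATISFIABLE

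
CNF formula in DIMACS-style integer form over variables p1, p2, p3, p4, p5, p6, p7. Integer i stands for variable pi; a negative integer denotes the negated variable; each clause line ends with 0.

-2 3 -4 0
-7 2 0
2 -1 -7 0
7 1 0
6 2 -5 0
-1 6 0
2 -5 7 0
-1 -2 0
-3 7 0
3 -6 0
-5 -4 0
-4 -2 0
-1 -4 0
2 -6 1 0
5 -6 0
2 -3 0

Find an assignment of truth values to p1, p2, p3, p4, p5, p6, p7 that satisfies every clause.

p1=F, p2=T, p3=T, p4=F, p5=F, p6=F, p7=T

p4 occurs only negated in the remaining clauses — set p4 = False.
Set p1 = False and propagate.
  then p7 is forced to True.
  then p2 is forced to True.
Try p3 = True.
Branch on p5: take p5 = False.
  then p6 is forced to False.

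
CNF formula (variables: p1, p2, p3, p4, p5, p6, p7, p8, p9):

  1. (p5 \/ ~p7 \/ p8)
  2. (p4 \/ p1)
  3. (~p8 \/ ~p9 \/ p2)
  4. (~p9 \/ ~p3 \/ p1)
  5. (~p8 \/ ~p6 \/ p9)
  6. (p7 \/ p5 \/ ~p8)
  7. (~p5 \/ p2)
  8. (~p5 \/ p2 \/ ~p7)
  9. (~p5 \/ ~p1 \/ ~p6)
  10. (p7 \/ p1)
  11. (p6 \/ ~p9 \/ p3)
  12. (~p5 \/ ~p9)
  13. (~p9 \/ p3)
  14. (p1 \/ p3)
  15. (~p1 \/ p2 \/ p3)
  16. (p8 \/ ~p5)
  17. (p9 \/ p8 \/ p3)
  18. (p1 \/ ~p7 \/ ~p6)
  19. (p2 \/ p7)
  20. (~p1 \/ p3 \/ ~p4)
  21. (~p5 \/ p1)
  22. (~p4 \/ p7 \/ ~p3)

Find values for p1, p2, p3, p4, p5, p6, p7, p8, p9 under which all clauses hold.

p1=T, p2=T, p3=T, p4=T, p5=F, p6=F, p7=T, p8=T, p9=F

Pure literal: p2 appears only positively; assign p2 = True.
Branch on p1: take p1 = True.
Try p3 = True.
The remaining clauses are satisfied by p4 = True, p5 = False, p6 = False, p7 = True, p8 = True, p9 = False.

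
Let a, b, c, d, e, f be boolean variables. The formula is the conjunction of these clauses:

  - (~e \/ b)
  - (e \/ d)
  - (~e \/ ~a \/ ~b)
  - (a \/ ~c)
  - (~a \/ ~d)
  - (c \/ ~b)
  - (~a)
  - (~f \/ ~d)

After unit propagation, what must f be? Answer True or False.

Unit clause (~a) sets a = False.
In (a \/ ~c), a is now false; ~c must hold, so c = False.
(c \/ ~b) with c = False leaves only ~b, so b = False.
From (b \/ ~e) and b = False: e = False.
(d \/ e) with e = False leaves only d, so d = True.
(~f \/ ~d): since d = True, the clause reduces to (~f). f = False.

False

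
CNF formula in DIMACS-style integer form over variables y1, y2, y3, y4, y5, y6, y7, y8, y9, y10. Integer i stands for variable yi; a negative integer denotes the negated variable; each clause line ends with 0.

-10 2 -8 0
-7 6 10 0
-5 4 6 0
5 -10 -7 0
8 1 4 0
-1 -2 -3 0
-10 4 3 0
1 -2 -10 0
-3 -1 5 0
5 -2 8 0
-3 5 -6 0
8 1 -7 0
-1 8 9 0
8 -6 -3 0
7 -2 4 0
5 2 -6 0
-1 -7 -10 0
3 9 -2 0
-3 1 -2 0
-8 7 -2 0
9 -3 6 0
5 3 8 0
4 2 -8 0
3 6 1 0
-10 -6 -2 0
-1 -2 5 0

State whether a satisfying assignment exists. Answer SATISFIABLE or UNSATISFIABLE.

SATISFIABLE

Pure literal: y4 appears only positively; assign y4 = True.
y9 occurs only positively in the remaining clauses — set y9 = True.
Set y1 = False and propagate.
For the remaining variables, y2 = False, y3 = False, y5 = True, y6 = True, y7 = False, y8 = False, y10 = True works.
So y1=False, y2=False, y3=False, y4=True, y5=True, y6=True, y7=False, y8=False, y9=True, y10=True is a satisfying assignment.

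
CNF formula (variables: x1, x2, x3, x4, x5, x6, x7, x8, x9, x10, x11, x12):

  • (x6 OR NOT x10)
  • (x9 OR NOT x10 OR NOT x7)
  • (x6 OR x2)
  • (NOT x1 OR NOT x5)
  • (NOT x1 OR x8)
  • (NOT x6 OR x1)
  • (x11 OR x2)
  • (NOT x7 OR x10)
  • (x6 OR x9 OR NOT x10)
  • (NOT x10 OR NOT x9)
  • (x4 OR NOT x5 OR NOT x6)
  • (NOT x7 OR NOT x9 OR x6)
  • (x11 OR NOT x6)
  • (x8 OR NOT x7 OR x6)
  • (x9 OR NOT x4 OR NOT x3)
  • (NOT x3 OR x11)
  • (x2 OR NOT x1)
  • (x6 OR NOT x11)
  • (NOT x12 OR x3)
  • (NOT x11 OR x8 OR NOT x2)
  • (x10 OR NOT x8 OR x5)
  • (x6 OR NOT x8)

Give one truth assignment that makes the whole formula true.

x1 = 0  x2 = 1  x3 = 0  x4 = 1  x5 = 1  x6 = 0  x7 = 0  x8 = 0  x9 = 0  x10 = 0  x11 = 0  x12 = 0

Pure literal: x7 appears only negated; assign x7 = False.
Pure literal: x12 appears only negated; assign x12 = False.
Try x1 = False.
  then x6 is forced to False.
  then x10 is forced to False.
  then x2 is forced to True.
  then x11 is forced to False.
  then x3 is forced to False.
  then x8 is forced to False.
x4, x5, x9 are now unconstrained; take x4 = True, x5 = True, x9 = False.
Every clause has at least one true literal under this assignment.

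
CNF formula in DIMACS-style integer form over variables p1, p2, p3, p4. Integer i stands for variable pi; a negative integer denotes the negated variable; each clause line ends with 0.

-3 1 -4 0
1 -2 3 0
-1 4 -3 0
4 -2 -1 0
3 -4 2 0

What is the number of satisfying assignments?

Satisfying assignments:
  p1=0 p2=0 p3=0 p4=0
  p1=0 p2=0 p3=1 p4=0
  p1=0 p2=1 p3=1 p4=0
  p1=1 p2=0 p3=0 p4=0
  p1=1 p2=0 p3=1 p4=1
  p1=1 p2=1 p3=0 p4=1
  p1=1 p2=1 p3=1 p4=1
That's 7 in total.

7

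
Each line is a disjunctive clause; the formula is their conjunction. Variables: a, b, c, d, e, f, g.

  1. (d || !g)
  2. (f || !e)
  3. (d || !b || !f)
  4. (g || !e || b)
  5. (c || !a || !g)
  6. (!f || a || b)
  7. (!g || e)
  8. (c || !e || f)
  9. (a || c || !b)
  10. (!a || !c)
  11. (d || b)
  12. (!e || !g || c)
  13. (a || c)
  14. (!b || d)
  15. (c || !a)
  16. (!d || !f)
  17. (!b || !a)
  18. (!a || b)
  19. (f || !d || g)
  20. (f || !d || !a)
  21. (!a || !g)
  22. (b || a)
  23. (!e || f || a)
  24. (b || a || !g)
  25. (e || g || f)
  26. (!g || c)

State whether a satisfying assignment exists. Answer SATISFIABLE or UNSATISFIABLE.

UNSATISFIABLE

a = True:
  propagation gives c=False; an empty clause results — contradiction.
a = False:
  propagation gives c=True, b=True, d=True, f=False; an empty clause results — contradiction.
Every branch closes, so no satisfying assignment exists.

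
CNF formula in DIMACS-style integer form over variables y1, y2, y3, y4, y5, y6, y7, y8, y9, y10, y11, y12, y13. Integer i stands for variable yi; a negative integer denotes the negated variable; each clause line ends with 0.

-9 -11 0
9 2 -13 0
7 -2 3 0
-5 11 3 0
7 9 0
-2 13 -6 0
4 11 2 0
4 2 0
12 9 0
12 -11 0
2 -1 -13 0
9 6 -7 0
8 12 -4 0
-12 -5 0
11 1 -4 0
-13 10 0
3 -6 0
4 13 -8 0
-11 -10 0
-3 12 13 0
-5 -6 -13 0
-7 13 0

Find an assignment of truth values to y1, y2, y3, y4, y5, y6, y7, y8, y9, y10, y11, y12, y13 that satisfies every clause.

y1=False, y2=True, y3=True, y4=False, y5=False, y6=False, y7=False, y8=False, y9=True, y10=True, y11=False, y12=True, y13=False

Pure literal: y5 appears only negated; assign y5 = False.
Set y1 = False and propagate.
Branch on y2: take y2 = True.
The remaining clauses are satisfied by y3 = True, y4 = False, y6 = False, y7 = False, y8 = False, y9 = True, y10 = True, y11 = False, y12 = True, y13 = False.
Check each clause:
  1. {¬y9, ¬y11} — ¬y11 is true.
  2. {y2, y9, ¬y13} — y9 is true.
  3. {¬y2, y3, y7} — y3 is true.
  4. {y11, ¬y5, y3} — y3 is true.
  5. {y7, y9} — y9 is true.
  6. {y13, ¬y6, ¬y2} — ¬y6 is true.
  7. {y11, y4, y2} — y2 is true.
  8. {y2, y4} — y2 is true.
  9. {y12, y9} — y9 is true.
  10. {¬y11, y12} — y12 is true.
  11. {¬y13, y2, ¬y1} — y2 is true.
  12. {y9, ¬y7, y6} — ¬y7 is true.
  13. {y8, ¬y4, y12} — ¬y4 is true.
  14. {¬y5, ¬y12} — ¬y5 is true.
  15. {y1, y11, ¬y4} — ¬y4 is true.
  16. {y10, ¬y13} — y10 is true.
  17. {¬y6, y3} — ¬y6 is true.
  18. {¬y8, y4, y13} — ¬y8 is true.
  19. {¬y11, ¬y10} — ¬y11 is true.
  20. {¬y3, y13, y12} — y12 is true.
  21. {¬y6, ¬y5, ¬y13} — ¬y6 is true.
  22. {¬y7, y13} — ¬y7 is true.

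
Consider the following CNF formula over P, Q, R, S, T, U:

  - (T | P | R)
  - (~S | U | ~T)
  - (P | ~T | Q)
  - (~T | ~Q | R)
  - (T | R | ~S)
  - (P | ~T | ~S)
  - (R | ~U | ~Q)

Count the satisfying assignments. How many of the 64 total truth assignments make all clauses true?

30

Split on T, then R.
  T=1, R=1: 8 of the 16 assignments to (P,Q,S,U) work.
  T=1, R=0: remaining (P,Q,S,U) ∈ {(1,0,0,0); (1,0,0,1); (1,0,1,1)} — 3.
  T=0, R=1: P, Q, S, U free → 2^4 = 16.
  T=0, R=0: remaining (P,Q,S,U) ∈ {(1,0,0,0); (1,0,0,1); (1,1,0,0)} — 3.
Total: 8 + 3 + 16 + 3 = 30.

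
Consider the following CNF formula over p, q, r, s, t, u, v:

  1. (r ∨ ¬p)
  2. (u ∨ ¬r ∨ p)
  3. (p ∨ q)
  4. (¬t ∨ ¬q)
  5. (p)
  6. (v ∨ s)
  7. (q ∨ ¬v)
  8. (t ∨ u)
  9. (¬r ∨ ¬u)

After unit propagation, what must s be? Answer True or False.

True

(p) is a unit clause: p = True.
(r ∨ ¬p): since p = True, the clause reduces to (r). r = True.
In (¬u ∨ ¬r), ¬r is now false; ¬u must hold, so u = False.
(t ∨ u) with u = False leaves only t, so t = True.
(¬t ∨ ¬q): since t = True, the clause reduces to (¬q). q = False.
In (¬v ∨ q), q is now false; ¬v must hold, so v = False.
(v ∨ s) with v = False leaves only s, so s = True.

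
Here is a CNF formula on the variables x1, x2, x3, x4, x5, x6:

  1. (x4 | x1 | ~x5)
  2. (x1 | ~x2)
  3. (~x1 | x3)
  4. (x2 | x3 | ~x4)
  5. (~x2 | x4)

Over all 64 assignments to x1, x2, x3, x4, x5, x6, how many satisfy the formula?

Split on x1, then x2.
  x1=T, x2=T: remaining (x3,x4,x5,x6) ∈ {(T,T,F,F); (T,T,F,T); (T,T,T,F); (T,T,T,T)} — 4.
  x1=T, x2=F: forces x3=T; x4, x5, x6 free → 2^3 = 8.
  x1=F, x2=T: a clause becomes empty — 0.
  x1=F, x2=F: x6 free; 4 ways for (x3,x4,x5) × 2^1 = 8.
Total: 4 + 8 + 0 + 8 = 20.

20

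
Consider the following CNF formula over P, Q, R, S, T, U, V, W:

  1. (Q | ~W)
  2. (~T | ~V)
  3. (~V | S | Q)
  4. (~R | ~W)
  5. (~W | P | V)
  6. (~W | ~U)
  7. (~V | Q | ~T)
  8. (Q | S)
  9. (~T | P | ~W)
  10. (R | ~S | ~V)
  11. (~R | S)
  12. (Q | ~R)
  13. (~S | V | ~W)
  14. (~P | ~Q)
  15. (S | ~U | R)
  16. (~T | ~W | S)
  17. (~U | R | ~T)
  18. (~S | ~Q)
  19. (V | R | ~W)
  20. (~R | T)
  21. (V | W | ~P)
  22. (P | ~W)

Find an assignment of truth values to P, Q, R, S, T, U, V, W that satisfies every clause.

P = 0, Q = 0, R = 0, S = 1, T = 1, U = 0, V = 0, W = 0

U occurs only negated in the remaining clauses — set U = False.
Try P = False.
  then W is forced to False.
Set Q = False and propagate.
  then S is forced to True.
  then R is forced to False.
  then V is forced to False.
T is now unconstrained; take T = True.
Every clause has at least one true literal under this assignment.
Check each clause:
  1. (Q | ~W) — ~W is true.
  2. (~V | ~T) — ~V is true.
  3. (~V | S | Q) — ~V is true.
  4. (~R | ~W) — ~W is true.
  5. (V | ~W | P) — ~W is true.
  6. (~W | ~U) — ~W is true.
  7. (~T | Q | ~V) — ~V is true.
  8. (S | Q) — S is true.
  9. (P | ~W | ~T) — ~W is true.
  10. (~S | ~V | R) — ~V is true.
  11. (S | ~R) — S is true.
  12. (~R | Q) — ~R is true.
  13. (V | ~W | ~S) — ~W is true.
  14. (~P | ~Q) — ~Q is true.
  15. (~U | R | S) — ~U is true.
  16. (S | ~T | ~W) — ~W is true.
  17. (~U | ~T | R) — ~U is true.
  18. (~Q | ~S) — ~Q is true.
  19. (V | R | ~W) — ~W is true.
  20. (T | ~R) — ~R is true.
  21. (~P | W | V) — ~P is true.
  22. (~W | P) — ~W is true.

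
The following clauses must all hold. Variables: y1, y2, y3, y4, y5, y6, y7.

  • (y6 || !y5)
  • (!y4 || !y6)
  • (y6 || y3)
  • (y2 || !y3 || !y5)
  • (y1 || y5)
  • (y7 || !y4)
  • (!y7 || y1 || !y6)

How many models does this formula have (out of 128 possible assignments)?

23

Case analysis on y6 and y5:
  y6=T, y5=T: 9 of the 32 assignments to (y1,y2,y3,y4,y7) work.
  y6=T, y5=F: forces y1=T; y4=F; y2, y3, y7 free → 2^3 = 8.
  y6=F, y5=T: a clause becomes empty — 0.
  y6=F, y5=F: y2 free; 3 ways for (y1,y3,y4,y7) × 2^1 = 6.
Total: 9 + 8 + 0 + 6 = 23.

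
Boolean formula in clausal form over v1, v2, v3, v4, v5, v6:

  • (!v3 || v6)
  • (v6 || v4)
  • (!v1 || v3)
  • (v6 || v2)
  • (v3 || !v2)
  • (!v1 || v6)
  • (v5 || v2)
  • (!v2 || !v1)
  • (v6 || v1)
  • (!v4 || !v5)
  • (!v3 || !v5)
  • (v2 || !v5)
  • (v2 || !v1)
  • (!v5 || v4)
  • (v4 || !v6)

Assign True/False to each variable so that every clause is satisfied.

Set v1 = False and propagate.
  then v6 is forced to True.
  then v4 is forced to True.
  then v5 is forced to False.
  then v2 is forced to True.
  then v3 is forced to True.

v1 = F, v2 = T, v3 = T, v4 = T, v5 = F, v6 = T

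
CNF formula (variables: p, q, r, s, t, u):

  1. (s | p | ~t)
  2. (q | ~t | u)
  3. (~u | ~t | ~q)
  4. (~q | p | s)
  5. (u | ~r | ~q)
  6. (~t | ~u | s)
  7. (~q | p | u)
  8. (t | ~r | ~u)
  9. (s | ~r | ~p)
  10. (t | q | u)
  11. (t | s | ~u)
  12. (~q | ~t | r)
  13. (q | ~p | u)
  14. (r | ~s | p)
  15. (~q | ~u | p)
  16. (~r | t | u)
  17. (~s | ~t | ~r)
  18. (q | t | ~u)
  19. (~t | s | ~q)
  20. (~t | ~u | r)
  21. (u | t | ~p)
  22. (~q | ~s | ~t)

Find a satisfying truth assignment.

p=1  q=1  r=0  s=1  t=0  u=1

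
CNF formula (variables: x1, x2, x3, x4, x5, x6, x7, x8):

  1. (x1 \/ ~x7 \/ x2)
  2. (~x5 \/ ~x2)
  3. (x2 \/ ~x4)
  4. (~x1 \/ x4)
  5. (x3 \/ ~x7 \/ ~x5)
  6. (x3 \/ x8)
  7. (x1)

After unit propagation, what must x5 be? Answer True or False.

False

(x1) stands alone — x1 = True.
In (~x1 \/ x4), ~x1 is now false; x4 must hold, so x4 = True.
(x2 \/ ~x4): since x4 = True, the clause reduces to (x2). x2 = True.
In (~x5 \/ ~x2), ~x2 is now false; ~x5 must hold, so x5 = False.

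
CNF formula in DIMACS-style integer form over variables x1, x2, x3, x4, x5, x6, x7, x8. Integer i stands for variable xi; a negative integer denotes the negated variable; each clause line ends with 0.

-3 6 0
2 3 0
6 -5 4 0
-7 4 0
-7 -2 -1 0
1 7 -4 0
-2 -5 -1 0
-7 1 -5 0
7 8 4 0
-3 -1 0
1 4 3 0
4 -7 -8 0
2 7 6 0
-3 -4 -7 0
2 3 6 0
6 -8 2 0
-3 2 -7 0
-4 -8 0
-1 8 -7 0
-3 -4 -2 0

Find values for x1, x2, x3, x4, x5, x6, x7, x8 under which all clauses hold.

x5 occurs only negated in the remaining clauses — set x5 = False.
Set x1 = False and propagate.
Set x2 = True and propagate.
For the remaining variables, x3 = False, x4 = True, x6 = False, x7 = True, x8 = False works.

x1=F, x2=T, x3=F, x4=T, x5=F, x6=F, x7=T, x8=F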